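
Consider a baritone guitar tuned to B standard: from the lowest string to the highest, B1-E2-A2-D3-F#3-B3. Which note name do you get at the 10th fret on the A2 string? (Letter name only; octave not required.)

A2 is MIDI 45. Adding 10 gives 55; 55 mod 12 = 7, i.e. G.

G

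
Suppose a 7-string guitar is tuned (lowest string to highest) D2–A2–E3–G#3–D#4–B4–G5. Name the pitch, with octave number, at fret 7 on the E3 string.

B3

The open E3 string plus 7 semitones: E–F–F#–G–G#–A–A#–B.
No B→C boundary is crossed, so the octave stays at 3.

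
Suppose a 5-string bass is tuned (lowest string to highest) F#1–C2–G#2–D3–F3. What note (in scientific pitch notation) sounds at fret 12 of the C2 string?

C3

C2 is MIDI 36. Adding 12 gives 48, which is C3.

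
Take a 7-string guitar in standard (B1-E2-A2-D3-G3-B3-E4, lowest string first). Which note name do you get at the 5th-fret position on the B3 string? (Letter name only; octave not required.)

E

The open B3 string plus 5 semitones: B–C–C#–D–D#–E.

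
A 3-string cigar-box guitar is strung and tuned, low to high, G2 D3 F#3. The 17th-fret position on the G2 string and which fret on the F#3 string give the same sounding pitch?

6

Fret 17 on G2 is MIDI 43 + 17 = 60 (C4). On the F#3 string (open MIDI 54), that pitch is 60 − 54 = fret 6.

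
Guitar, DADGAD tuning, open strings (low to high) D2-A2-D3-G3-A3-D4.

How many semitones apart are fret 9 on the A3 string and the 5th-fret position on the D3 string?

11 semitones

A3 at fret 9 → F♯4 (MIDI 66); D3 at fret 5 → G3 (MIDI 55).
66 − 55 = 11, so the two pitches are 11 semitones apart, with F♯4 the higher.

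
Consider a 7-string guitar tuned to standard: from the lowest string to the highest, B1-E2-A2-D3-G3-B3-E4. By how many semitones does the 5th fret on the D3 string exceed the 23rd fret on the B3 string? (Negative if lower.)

-27 semitones

D3 at fret 5 → G3 (MIDI 55); B3 at fret 23 → A♯5 (MIDI 82).
55 − 82 = -27, so the two pitches are 27 semitones apart.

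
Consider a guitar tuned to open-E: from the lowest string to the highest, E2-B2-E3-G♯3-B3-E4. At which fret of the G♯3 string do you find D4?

D4 is 6 semitones above the open G♯3 (G#–A–A#–B–C–C#–D), so it sits at fret 6.

6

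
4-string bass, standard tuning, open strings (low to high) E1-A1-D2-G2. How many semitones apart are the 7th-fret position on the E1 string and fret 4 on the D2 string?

E1 at fret 7 → B1 (MIDI 35); D2 at fret 4 → F#2 (MIDI 42).
35 − 42 = -7, so the two pitches are 7 semitones apart, with F#2 the higher.

7 semitones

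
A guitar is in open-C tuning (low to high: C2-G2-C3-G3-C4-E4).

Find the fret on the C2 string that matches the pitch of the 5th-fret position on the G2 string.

G2 at fret 5 is G2 + 5 semitones = C3.
The open C2 string is 7 semitones below the open G2, so the same pitch on the C2 string lies at fret 5 + 7 = 12.

12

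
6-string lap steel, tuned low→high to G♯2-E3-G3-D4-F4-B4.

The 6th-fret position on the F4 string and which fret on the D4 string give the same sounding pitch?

9

Fret 6 on F4 is MIDI 65 + 6 = 71 (B4). On the D4 string (open MIDI 62), that pitch is 71 − 62 = fret 9.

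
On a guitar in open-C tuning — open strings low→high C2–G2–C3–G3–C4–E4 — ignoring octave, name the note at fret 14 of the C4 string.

D

Each fret is one semitone, so C4 + 14 = D.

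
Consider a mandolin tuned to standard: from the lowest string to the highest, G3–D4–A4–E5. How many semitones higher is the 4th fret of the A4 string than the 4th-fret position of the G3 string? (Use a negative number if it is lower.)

14 semitones

A4 at fret 4 → C#5 (MIDI 73); G3 at fret 4 → B3 (MIDI 59).
73 − 59 = 14, so the two pitches are 14 semitones apart.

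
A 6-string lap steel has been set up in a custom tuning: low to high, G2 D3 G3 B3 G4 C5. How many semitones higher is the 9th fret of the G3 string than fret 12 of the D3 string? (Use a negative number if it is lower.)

G3 at fret 9 → E4 (MIDI 64); D3 at fret 12 → D4 (MIDI 62).
64 − 62 = 2, so the two pitches are 2 semitones apart.

2 semitones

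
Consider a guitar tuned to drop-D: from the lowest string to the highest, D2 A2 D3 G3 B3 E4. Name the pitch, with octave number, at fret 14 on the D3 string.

E4

The open D3 string plus 14 semitones: D–D#–E–F–…–D–D#–E.
The walk passes from B into C once, so the octave number goes from 3 to 4.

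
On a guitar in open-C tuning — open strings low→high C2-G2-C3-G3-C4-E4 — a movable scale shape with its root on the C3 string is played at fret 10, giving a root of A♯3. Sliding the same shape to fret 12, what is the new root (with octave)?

C4

Moving from fret 10 to fret 12 shifts the root by 2 semitones.
A♯3 up 2 semitones is C4.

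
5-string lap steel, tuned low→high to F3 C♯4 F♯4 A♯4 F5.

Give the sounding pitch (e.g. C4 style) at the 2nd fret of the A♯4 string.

C5

The open A♯4 string plus 2 semitones: A#–B–C.
The walk passes from B into C once, so the octave number goes from 4 to 5.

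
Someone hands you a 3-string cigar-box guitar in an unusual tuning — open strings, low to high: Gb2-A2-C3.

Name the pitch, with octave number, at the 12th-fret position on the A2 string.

A3

Each fret is one semitone, so A2 + 12 = A3.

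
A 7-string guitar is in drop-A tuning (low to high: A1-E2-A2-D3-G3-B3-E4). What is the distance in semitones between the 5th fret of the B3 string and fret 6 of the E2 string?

B3 at fret 5 → E4 (MIDI 64); E2 at fret 6 → A#2 (MIDI 46).
64 − 46 = 18, so the two pitches are 18 semitones apart, with E4 the higher.

18 semitones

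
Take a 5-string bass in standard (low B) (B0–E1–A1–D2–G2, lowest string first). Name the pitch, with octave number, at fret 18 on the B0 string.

Each fret is one semitone, so B0 + 18 = F2.

F2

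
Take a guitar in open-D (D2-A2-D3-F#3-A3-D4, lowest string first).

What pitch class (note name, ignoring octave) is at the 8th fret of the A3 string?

The open A3 string plus 8 semitones: A–A#–B–C–C#–D–D#–E–F.

F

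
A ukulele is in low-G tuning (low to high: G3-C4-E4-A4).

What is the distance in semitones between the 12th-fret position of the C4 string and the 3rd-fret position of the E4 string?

5 semitones

C4 at fret 12 → C5 (MIDI 72); E4 at fret 3 → G4 (MIDI 67).
72 − 67 = 5, so the two pitches are 5 semitones apart, with C5 the higher.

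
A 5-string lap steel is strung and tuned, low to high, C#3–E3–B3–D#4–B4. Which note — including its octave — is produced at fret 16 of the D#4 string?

G5

The open D#4 string plus 16 semitones: D#–E–F–F#–…–F–F#–G.
The walk passes from B into C once, so the octave number goes from 4 to 5.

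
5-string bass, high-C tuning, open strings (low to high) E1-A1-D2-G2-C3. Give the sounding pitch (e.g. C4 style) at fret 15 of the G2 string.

Each fret is one semitone, so G2 + 15 = A#3.
(Equivalently spelled Bb3.)

A#3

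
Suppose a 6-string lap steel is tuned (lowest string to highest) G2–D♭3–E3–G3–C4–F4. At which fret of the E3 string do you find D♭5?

21

D♭5 is 21 semitones above the open E3 (E–F–Gb–G–…–B–C–Db), so it sits at fret 21.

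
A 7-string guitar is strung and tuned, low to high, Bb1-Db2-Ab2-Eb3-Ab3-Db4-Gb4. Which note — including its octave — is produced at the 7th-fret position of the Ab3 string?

Ab3 is MIDI 56. Adding 7 gives 63, which is Eb4.

Eb4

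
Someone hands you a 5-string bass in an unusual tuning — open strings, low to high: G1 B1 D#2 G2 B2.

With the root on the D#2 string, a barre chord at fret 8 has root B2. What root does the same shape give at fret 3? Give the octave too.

Moving from fret 8 to fret 3 shifts the root by -5 semitones.
B2 down 5 semitones is F#2.

F#2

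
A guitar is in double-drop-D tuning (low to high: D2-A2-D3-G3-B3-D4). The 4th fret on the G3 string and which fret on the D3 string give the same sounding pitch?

G3 at fret 4 is G3 + 4 semitones = B3.
The open D3 string is 5 semitones below the open G3, so the same pitch on the D3 string lies at fret 4 + 5 = 9.

9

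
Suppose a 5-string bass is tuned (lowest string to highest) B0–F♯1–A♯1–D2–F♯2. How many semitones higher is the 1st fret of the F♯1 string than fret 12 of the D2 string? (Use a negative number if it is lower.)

F♯1 at fret 1 → G1 (MIDI 31); D2 at fret 12 → D3 (MIDI 50).
31 − 50 = -19, so the two pitches are 19 semitones apart.

-19 semitones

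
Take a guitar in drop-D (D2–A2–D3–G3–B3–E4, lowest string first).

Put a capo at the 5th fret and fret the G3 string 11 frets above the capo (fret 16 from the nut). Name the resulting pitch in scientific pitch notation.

B4

The capo raises the open G3 by 5 semitones to C4; fretting 11 more gives G3 + 5 + 11 = G3 + 16 semitones = B4.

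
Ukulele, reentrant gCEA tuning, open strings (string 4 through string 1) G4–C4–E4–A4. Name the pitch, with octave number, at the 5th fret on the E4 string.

Each fret is one semitone, so E4 + 5 = A4.

A4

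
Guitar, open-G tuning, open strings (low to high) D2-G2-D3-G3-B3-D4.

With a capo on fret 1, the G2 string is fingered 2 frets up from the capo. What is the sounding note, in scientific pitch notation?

A#2

The capo raises the open G2 by 1 semitone to G#2; fretting 2 more gives G2 + 1 + 2 = G2 + 3 semitones = A#2.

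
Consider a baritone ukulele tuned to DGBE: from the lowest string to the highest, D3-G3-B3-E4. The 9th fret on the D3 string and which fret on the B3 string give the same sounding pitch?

D3 at fret 9 is D3 + 9 semitones = B3.
The open B3 string is 9 semitones above the open D3, so the same pitch on the B3 string lies at fret 9 − 9 = 0.

0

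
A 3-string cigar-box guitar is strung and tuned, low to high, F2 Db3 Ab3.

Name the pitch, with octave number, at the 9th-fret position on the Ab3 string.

F4

The open Ab3 string plus 9 semitones: Ab–A–Bb–B–C–Db–D–Eb–E–F.
The walk passes from B into C once, so the octave number goes from 3 to 4.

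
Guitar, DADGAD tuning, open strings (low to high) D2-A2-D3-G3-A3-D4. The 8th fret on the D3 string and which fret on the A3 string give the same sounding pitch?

1

Fret 8 on D3 is MIDI 50 + 8 = 58 (A#3). On the A3 string (open MIDI 57), that pitch is 58 − 57 = fret 1.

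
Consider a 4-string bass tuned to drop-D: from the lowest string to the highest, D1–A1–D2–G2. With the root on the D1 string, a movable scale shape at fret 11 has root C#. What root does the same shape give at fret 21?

Moving from fret 11 to fret 21 shifts the root by 10 semitones.
C# up 10 semitones is B.

B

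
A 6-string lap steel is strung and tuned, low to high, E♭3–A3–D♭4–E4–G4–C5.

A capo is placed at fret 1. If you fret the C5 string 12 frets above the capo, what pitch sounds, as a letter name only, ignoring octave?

The capo raises the open C5 by 1 semitone to D♭5; fretting 12 more gives C5 + 1 + 12 = C5 + 13 semitones, landing on D♭.

D♭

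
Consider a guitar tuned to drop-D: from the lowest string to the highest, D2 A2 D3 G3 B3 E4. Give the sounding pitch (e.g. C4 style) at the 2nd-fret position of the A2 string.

B2

A2 is MIDI 45. Adding 2 gives 47, which is B2.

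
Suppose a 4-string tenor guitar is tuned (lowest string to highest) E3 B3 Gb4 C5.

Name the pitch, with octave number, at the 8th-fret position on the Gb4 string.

The open Gb4 string plus 8 semitones: Gb–G–Ab–A–Bb–B–C–Db–D.
The walk passes from B into C once, so the octave number goes from 4 to 5.

D5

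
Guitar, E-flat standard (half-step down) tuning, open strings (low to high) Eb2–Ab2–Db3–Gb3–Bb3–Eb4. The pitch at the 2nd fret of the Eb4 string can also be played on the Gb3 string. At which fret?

Eb4 at fret 2 is Eb4 + 2 semitones = F4.
The open Gb3 string is 9 semitones below the open Eb4, so the same pitch on the Gb3 string lies at fret 2 + 9 = 11.

11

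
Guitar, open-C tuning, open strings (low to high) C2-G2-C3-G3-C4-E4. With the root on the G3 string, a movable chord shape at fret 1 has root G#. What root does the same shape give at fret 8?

Moving from fret 1 to fret 8 shifts the root by 7 semitones.
G# up 7 semitones is D#.

D#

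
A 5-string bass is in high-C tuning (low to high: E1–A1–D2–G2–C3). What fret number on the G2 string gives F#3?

F#3 is 11 semitones above the open G2 (G–G#–A–A#–…–E–F–F#), so it sits at fret 11.

11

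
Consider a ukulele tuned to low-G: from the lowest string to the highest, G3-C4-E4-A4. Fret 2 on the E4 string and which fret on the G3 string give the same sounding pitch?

E4 at fret 2 is E4 + 2 semitones = F#4.
The open G3 string is 9 semitones below the open E4, so the same pitch on the G3 string lies at fret 2 + 9 = 11.

11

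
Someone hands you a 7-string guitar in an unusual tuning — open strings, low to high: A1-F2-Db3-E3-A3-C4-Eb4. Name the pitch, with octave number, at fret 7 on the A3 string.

The open A3 string plus 7 semitones: A–Bb–B–C–Db–D–Eb–E.
The walk passes from B into C once, so the octave number goes from 3 to 4.

E4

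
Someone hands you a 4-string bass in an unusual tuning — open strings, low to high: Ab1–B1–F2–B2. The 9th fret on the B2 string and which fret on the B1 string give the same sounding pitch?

21

Fret 9 on B2 is MIDI 47 + 9 = 56 (Ab3). On the B1 string (open MIDI 35), that pitch is 56 − 35 = fret 21.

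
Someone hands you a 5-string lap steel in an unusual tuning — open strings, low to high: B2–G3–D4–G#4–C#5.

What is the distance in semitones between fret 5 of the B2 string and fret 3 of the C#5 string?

B2 at fret 5 → E3 (MIDI 52); C#5 at fret 3 → E5 (MIDI 76).
52 − 76 = -24, so the two pitches are 24 semitones apart, with E5 the higher.

24 semitones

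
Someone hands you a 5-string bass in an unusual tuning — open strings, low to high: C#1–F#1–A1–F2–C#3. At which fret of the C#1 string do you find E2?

E2 is 15 semitones above the open C#1 (C#–D–D#–E–…–D–D#–E), so it sits at fret 15.

15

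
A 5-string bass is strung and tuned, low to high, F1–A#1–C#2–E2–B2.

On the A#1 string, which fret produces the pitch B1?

B1 is 1 semitone above the open A#1 (A#–B), so it sits at fret 1.

1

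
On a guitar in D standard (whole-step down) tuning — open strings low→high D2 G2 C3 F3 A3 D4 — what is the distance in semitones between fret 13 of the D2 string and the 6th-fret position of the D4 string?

D2 at fret 13 → D#3 (MIDI 51); D4 at fret 6 → G#4 (MIDI 68).
51 − 68 = -17, so the two pitches are 17 semitones apart, with G#4 the higher.

17 semitones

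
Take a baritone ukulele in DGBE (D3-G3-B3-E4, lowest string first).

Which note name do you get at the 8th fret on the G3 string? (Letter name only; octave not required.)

D#

Each fret is one semitone, so G3 + 8 = D#.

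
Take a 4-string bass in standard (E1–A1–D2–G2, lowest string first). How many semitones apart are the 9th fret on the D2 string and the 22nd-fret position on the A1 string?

D2 at fret 9 → B2 (MIDI 47); A1 at fret 22 → G3 (MIDI 55).
47 − 55 = -8, so the two pitches are 8 semitones apart, with G3 the higher.

8 semitones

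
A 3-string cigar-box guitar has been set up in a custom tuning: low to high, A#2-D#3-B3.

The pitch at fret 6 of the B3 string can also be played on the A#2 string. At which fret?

19

B3 at fret 6 is B3 + 6 semitones = F4.
The open A#2 string is 13 semitones below the open B3, so the same pitch on the A#2 string lies at fret 6 + 13 = 19.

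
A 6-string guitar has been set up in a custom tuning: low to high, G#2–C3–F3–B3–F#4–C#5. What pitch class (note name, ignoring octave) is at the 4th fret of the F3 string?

A

The open F3 string plus 4 semitones: F–F#–G–G#–A.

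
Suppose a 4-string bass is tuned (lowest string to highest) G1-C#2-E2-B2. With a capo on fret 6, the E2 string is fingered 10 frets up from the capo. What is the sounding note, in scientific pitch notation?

G#3

The capo raises the open E2 by 6 semitones to A#2; fretting 10 more gives E2 + 6 + 10 = E2 + 16 semitones = G#3.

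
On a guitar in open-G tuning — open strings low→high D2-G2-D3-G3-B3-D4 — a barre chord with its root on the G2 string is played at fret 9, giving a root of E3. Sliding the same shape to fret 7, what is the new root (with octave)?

Moving from fret 9 to fret 7 shifts the root by -2 semitones.
E3 down 2 semitones is D3.

D3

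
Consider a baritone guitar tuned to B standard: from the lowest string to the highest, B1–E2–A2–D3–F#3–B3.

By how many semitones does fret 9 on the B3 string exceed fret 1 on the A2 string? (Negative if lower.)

B3 at fret 9 → G#4 (MIDI 68); A2 at fret 1 → A#2 (MIDI 46).
68 − 46 = 22, so the two pitches are 22 semitones apart.

22 semitones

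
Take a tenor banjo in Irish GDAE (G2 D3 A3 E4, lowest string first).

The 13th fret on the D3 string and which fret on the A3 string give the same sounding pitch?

Fret 13 on D3 is MIDI 50 + 13 = 63 (D♯4). On the A3 string (open MIDI 57), that pitch is 63 − 57 = fret 6.

6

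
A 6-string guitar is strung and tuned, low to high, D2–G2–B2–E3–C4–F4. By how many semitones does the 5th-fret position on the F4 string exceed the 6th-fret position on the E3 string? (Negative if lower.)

F4 at fret 5 → B♭4 (MIDI 70); E3 at fret 6 → B♭3 (MIDI 58).
70 − 58 = 12, so the two pitches are 12 semitones apart.

12 semitones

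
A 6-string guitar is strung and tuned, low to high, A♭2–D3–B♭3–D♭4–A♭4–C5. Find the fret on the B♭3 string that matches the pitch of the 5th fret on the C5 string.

Fret 5 on C5 is MIDI 72 + 5 = 77 (F5). On the B♭3 string (open MIDI 58), that pitch is 77 − 58 = fret 19.

19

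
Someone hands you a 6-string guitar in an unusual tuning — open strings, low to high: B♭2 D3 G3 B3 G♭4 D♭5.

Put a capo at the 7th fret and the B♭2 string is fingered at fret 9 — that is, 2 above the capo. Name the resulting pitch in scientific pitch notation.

G3

The capo raises the open B♭2 by 7 semitones to F3; fretting 2 more gives B♭2 + 7 + 2 = B♭2 + 9 semitones = G3.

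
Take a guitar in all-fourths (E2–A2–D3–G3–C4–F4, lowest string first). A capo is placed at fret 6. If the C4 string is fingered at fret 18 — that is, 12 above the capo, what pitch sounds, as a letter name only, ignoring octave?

F♯

The capo raises the open C4 by 6 semitones to F♯4; fretting 12 more gives C4 + 6 + 12 = C4 + 18 semitones, landing on F♯.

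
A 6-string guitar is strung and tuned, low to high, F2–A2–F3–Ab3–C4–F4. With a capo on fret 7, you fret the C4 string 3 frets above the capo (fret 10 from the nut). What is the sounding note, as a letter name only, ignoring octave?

The capo raises the open C4 by 7 semitones to G4; fretting 3 more gives C4 + 7 + 3 = C4 + 10 semitones, landing on Bb.
(Also written A#.)

Bb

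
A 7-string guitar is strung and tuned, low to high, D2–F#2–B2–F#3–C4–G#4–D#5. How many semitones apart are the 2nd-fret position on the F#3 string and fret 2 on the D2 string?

16 semitones

F#3 at fret 2 → G#3 (MIDI 56); D2 at fret 2 → E2 (MIDI 40).
56 − 40 = 16, so the two pitches are 16 semitones apart, with G#3 the higher.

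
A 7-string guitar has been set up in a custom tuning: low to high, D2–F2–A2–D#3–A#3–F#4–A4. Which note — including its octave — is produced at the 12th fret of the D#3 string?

D#3 is MIDI 51. Adding 12 gives 63, which is D#4.
(Equivalently spelled Eb4.)

D#4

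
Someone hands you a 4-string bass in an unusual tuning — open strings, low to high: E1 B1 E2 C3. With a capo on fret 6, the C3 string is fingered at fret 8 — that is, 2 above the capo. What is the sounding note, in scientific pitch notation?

The capo raises the open C3 by 6 semitones to F#3; fretting 2 more gives C3 + 6 + 2 = C3 + 8 semitones = G#3.
(Also written Ab.)

G#3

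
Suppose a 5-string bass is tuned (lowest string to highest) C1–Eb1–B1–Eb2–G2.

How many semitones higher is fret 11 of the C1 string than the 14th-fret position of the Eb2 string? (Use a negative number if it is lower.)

C1 at fret 11 → B1 (MIDI 35); Eb2 at fret 14 → F3 (MIDI 53).
35 − 53 = -18, so the two pitches are 18 semitones apart.

-18 semitones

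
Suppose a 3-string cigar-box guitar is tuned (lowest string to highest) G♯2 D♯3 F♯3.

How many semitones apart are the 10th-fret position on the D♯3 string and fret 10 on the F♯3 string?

3 semitones

D♯3 at fret 10 → C♯4 (MIDI 61); F♯3 at fret 10 → E4 (MIDI 64).
61 − 64 = -3, so the two pitches are 3 semitones apart, with E4 the higher.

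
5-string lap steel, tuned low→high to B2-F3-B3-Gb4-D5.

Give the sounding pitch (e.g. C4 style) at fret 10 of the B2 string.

B2 is MIDI 47. Adding 10 gives 57, which is A3.

A3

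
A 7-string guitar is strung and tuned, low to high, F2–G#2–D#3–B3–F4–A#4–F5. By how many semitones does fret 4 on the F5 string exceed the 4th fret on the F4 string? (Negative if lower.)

F5 at fret 4 → A5 (MIDI 81); F4 at fret 4 → A4 (MIDI 69).
81 − 69 = 12, so the two pitches are 12 semitones apart.

12 semitones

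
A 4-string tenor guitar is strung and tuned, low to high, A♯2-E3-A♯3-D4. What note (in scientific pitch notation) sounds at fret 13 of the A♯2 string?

A♯2 is MIDI 46. Adding 13 gives 59, which is B3.

B3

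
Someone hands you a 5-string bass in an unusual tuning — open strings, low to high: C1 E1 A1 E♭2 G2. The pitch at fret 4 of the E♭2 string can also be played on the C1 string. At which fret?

Fret 4 on E♭2 is MIDI 39 + 4 = 43 (G2). On the C1 string (open MIDI 24), that pitch is 43 − 24 = fret 19.

19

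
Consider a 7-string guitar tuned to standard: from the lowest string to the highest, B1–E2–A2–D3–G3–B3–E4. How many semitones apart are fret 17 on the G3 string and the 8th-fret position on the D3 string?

14 semitones

G3 at fret 17 → C5 (MIDI 72); D3 at fret 8 → A#3 (MIDI 58).
72 − 58 = 14, so the two pitches are 14 semitones apart, with C5 the higher.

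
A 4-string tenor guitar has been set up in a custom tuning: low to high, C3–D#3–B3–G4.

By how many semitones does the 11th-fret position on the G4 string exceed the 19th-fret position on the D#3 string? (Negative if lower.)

8 semitones

G4 at fret 11 → F#5 (MIDI 78); D#3 at fret 19 → A#4 (MIDI 70).
78 − 70 = 8, so the two pitches are 8 semitones apart.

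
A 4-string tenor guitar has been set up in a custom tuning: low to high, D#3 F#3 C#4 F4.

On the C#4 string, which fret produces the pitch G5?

G5 is 18 semitones above the open C#4 (C#–D–D#–E–…–F–F#–G), so it sits at fret 18.

18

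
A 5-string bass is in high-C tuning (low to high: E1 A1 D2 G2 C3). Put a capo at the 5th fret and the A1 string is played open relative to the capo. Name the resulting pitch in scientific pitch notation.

The capo raises the open A1 by 5 semitones to D2; fretting 0 more gives A1 + 5 + 0 = A1 + 5 semitones = D2.

D2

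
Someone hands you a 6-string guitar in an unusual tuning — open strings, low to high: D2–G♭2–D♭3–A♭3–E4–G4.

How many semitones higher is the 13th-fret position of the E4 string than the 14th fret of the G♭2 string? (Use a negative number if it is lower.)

21 semitones

E4 at fret 13 → F5 (MIDI 77); G♭2 at fret 14 → A♭3 (MIDI 56).
77 − 56 = 21, so the two pitches are 21 semitones apart.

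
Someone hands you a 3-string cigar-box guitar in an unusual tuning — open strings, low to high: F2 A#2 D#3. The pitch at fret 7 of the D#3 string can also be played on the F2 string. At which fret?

17

D#3 at fret 7 is D#3 + 7 semitones = A#3.
The open F2 string is 10 semitones below the open D#3, so the same pitch on the F2 string lies at fret 7 + 10 = 17.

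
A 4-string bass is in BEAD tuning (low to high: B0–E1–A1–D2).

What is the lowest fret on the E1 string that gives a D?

From E1, count semitones up the chromatic scale until reaching D: E–F–F#–G–…–C–C#–D — 10 steps.

10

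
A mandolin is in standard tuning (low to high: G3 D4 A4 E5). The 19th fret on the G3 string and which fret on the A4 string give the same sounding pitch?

5

G3 at fret 19 is G3 + 19 semitones = D5.
The open A4 string is 14 semitones above the open G3, so the same pitch on the A4 string lies at fret 19 − 14 = 5.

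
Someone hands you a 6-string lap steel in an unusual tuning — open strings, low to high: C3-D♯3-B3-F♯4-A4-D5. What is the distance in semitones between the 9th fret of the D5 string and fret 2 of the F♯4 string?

15 semitones

D5 at fret 9 → B5 (MIDI 83); F♯4 at fret 2 → G♯4 (MIDI 68).
83 − 68 = 15, so the two pitches are 15 semitones apart, with B5 the higher.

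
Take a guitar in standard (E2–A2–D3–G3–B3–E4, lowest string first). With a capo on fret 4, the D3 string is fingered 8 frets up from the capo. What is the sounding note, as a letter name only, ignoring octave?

The capo raises the open D3 by 4 semitones to F#3; fretting 8 more gives D3 + 4 + 8 = D3 + 12 semitones, landing on D.

D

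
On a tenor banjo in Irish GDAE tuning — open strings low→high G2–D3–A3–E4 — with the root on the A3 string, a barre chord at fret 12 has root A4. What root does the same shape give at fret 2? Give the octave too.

B3

Moving from fret 12 to fret 2 shifts the root by -10 semitones.
A4 down 10 semitones is B3.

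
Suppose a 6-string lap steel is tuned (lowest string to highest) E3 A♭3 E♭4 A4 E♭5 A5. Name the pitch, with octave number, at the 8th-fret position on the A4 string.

F5

A4 is MIDI 69. Adding 8 gives 77, which is F5.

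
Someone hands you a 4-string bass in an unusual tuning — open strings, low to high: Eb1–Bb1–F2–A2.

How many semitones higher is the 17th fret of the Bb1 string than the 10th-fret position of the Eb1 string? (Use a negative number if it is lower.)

Bb1 at fret 17 → Eb3 (MIDI 51); Eb1 at fret 10 → Db2 (MIDI 37).
51 − 37 = 14, so the two pitches are 14 semitones apart.

14 semitones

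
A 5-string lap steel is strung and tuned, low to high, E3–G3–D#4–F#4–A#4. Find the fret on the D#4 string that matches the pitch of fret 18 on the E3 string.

E3 at fret 18 is E3 + 18 semitones = A#4.
The open D#4 string is 11 semitones above the open E3, so the same pitch on the D#4 string lies at fret 18 − 11 = 7.

7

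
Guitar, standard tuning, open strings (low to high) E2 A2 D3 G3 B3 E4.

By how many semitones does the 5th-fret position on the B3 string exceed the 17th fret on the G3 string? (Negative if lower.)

B3 at fret 5 → E4 (MIDI 64); G3 at fret 17 → C5 (MIDI 72).
64 − 72 = -8, so the two pitches are 8 semitones apart.

-8 semitones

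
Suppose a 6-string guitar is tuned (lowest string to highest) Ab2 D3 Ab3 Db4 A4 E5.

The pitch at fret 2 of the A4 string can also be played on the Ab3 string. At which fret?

15

A4 at fret 2 is A4 + 2 semitones = B4.
The open Ab3 string is 13 semitones below the open A4, so the same pitch on the Ab3 string lies at fret 2 + 13 = 15.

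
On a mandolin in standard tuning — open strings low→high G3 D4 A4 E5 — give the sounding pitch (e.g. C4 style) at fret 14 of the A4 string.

B5

The open A4 string plus 14 semitones: A–A#–B–C–…–A–A#–B.
The walk passes from B into C once, so the octave number goes from 4 to 5.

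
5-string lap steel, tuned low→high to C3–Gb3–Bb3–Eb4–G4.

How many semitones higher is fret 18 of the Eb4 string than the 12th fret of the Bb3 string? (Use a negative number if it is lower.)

Eb4 at fret 18 → A5 (MIDI 81); Bb3 at fret 12 → Bb4 (MIDI 70).
81 − 70 = 11, so the two pitches are 11 semitones apart.

11 semitones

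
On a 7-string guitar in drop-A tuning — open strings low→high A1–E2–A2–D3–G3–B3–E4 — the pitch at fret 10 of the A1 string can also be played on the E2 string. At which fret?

3

A1 at fret 10 is A1 + 10 semitones = G2.
The open E2 string is 7 semitones above the open A1, so the same pitch on the E2 string lies at fret 10 − 7 = 3.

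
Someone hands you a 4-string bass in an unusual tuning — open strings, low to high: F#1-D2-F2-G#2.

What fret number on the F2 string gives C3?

7

C3 is 7 semitones above the open F2 (F–F#–G–G#–A–A#–B–C), so it sits at fret 7.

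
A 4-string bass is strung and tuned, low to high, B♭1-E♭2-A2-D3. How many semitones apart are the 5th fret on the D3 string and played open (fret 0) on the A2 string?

D3 at fret 5 → G3 (MIDI 55); A2 at fret 0 → A2 (MIDI 45).
55 − 45 = 10, so the two pitches are 10 semitones apart, with G3 the higher.

10 semitones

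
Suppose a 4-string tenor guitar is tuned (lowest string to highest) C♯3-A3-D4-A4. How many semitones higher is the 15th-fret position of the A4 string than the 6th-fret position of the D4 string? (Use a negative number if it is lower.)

16 semitones

A4 at fret 15 → C6 (MIDI 84); D4 at fret 6 → G♯4 (MIDI 68).
84 − 68 = 16, so the two pitches are 16 semitones apart.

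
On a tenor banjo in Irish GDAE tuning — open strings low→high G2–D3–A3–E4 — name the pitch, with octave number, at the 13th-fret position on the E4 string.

The open E4 string plus 13 semitones: E–F–F#–G–…–D#–E–F.
The walk passes from B into C once, so the octave number goes from 4 to 5.

F5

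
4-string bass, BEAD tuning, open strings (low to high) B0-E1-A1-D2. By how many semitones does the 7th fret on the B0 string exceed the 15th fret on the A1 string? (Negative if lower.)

B0 at fret 7 → F#1 (MIDI 30); A1 at fret 15 → C3 (MIDI 48).
30 − 48 = -18, so the two pitches are 18 semitones apart.

-18 semitones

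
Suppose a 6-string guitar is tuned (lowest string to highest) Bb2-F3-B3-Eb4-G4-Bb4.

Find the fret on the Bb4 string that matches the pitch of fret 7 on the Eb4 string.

Eb4 at fret 7 is Eb4 + 7 semitones = Bb4.
The open Bb4 string is 7 semitones above the open Eb4, so the same pitch on the Bb4 string lies at fret 7 − 7 = 0.

0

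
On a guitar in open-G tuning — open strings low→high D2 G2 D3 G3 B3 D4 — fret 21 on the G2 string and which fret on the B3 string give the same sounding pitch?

5

G2 at fret 21 is G2 + 21 semitones = E4.
The open B3 string is 16 semitones above the open G2, so the same pitch on the B3 string lies at fret 21 − 16 = 5.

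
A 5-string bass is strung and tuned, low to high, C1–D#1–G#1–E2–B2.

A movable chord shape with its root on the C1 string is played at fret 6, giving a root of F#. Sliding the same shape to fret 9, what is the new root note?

A

Moving from fret 6 to fret 9 shifts the root by 3 semitones.
F# up 3 semitones is A.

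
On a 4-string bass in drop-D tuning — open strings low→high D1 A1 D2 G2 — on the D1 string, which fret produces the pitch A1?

7

A1 is 7 semitones above the open D1 (D–D#–E–F–F#–G–G#–A), so it sits at fret 7.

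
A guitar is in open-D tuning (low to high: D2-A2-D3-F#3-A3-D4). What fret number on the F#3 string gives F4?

11

F4 is 11 semitones above the open F#3 (F#–G–G#–A–…–D#–E–F), so it sits at fret 11.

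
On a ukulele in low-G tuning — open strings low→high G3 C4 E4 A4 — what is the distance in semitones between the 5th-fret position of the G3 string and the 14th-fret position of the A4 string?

G3 at fret 5 → C4 (MIDI 60); A4 at fret 14 → B5 (MIDI 83).
60 − 83 = -23, so the two pitches are 23 semitones apart, with B5 the higher.

23 semitones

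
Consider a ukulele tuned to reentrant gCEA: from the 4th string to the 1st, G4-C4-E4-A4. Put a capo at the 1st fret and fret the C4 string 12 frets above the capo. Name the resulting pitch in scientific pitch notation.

C♯5

The capo raises the open C4 by 1 semitone to C♯4; fretting 12 more gives C4 + 1 + 12 = C4 + 13 semitones = C♯5.
(Also written D♭.)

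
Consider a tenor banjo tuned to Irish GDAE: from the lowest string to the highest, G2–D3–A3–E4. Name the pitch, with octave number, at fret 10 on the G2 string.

The open G2 string plus 10 semitones: G–G#–A–A#–…–D#–E–F.
The walk passes from B into C once, so the octave number goes from 2 to 3.

F3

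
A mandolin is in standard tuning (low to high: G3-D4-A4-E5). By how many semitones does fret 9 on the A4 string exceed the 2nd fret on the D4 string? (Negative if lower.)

14 semitones

A4 at fret 9 → F♯5 (MIDI 78); D4 at fret 2 → E4 (MIDI 64).
78 − 64 = 14, so the two pitches are 14 semitones apart.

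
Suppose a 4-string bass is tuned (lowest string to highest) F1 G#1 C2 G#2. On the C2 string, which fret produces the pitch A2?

9

A2 is 9 semitones above the open C2 (C–C#–D–D#–E–F–F#–G–G#–A), so it sits at fret 9.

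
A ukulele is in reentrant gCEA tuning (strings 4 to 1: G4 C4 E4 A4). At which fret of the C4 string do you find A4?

A4 is 9 semitones above the open C4 (C–C#–D–D#–E–F–F#–G–G#–A), so it sits at fret 9.

9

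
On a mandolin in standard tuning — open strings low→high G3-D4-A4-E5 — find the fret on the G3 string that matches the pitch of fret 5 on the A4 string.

19

A4 at fret 5 is A4 + 5 semitones = D5.
The open G3 string is 14 semitones below the open A4, so the same pitch on the G3 string lies at fret 5 + 14 = 19.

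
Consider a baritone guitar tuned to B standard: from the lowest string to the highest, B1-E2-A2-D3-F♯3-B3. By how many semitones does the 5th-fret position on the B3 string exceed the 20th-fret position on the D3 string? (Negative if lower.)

-6 semitones

B3 at fret 5 → E4 (MIDI 64); D3 at fret 20 → A♯4 (MIDI 70).
64 − 70 = -6, so the two pitches are 6 semitones apart.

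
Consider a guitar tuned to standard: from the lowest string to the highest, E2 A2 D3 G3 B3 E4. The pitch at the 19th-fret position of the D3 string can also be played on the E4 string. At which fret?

5

Fret 19 on D3 is MIDI 50 + 19 = 69 (A4). On the E4 string (open MIDI 64), that pitch is 69 − 64 = fret 5.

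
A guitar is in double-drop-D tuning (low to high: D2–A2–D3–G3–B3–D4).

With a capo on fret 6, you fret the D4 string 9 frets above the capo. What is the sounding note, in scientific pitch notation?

F5

The capo raises the open D4 by 6 semitones to G#4; fretting 9 more gives D4 + 6 + 9 = D4 + 15 semitones = F5.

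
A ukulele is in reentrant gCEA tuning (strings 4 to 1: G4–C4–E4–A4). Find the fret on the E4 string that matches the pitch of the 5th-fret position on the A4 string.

A4 at fret 5 is A4 + 5 semitones = D5.
The open E4 string is 5 semitones below the open A4, so the same pitch on the E4 string lies at fret 5 + 5 = 10.

10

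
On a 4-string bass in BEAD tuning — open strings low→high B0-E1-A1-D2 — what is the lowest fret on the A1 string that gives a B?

2

From A1, count semitones up the chromatic scale until reaching B: A–A#–B — 2 steps.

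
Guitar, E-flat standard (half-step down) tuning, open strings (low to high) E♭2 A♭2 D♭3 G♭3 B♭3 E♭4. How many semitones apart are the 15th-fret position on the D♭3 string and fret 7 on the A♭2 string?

D♭3 at fret 15 → E4 (MIDI 64); A♭2 at fret 7 → E♭3 (MIDI 51).
64 − 51 = 13, so the two pitches are 13 semitones apart, with E4 the higher.

13 semitones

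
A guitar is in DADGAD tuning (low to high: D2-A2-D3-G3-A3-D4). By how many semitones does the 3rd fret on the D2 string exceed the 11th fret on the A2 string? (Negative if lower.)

D2 at fret 3 → F2 (MIDI 41); A2 at fret 11 → G#3 (MIDI 56).
41 − 56 = -15, so the two pitches are 15 semitones apart.

-15 semitones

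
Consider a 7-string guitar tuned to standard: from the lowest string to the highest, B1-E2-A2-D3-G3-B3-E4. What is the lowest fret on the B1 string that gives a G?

8

From B1, count semitones up the chromatic scale until reaching G: B–C–C#–D–D#–E–F–F#–G — 8 steps.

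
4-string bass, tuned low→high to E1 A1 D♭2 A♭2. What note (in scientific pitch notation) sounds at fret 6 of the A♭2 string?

A♭2 is MIDI 44. Adding 6 gives 50, which is D3.

D3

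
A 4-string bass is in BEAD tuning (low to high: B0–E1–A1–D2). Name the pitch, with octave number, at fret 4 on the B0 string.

D♯1

The open B0 string plus 4 semitones: B–C–C#–D–D#.
The walk passes from B into C once, so the octave number goes from 0 to 1.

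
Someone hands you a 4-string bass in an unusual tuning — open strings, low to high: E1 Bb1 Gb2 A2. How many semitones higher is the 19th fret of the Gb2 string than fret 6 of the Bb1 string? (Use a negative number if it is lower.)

21 semitones

Gb2 at fret 19 → Db4 (MIDI 61); Bb1 at fret 6 → E2 (MIDI 40).
61 − 40 = 21, so the two pitches are 21 semitones apart.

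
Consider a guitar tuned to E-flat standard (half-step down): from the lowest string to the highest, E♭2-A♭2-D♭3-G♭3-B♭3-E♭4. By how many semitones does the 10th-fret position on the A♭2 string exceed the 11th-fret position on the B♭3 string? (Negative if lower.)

-15 semitones

A♭2 at fret 10 → G♭3 (MIDI 54); B♭3 at fret 11 → A4 (MIDI 69).
54 − 69 = -15, so the two pitches are 15 semitones apart.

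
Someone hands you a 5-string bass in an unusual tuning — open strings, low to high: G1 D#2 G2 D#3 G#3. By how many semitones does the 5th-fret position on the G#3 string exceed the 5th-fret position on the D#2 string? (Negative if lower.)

G#3 at fret 5 → C#4 (MIDI 61); D#2 at fret 5 → G#2 (MIDI 44).
61 − 44 = 17, so the two pitches are 17 semitones apart.

17 semitones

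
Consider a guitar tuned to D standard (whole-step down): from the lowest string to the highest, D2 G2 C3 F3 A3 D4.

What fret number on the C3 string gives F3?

5

F3 is 5 semitones above the open C3 (C–C#–D–D#–E–F), so it sits at fret 5.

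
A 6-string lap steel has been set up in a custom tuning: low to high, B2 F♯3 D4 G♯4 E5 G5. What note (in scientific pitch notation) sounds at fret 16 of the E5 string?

G♯6

Each fret is one semitone, so E5 + 16 = G♯6.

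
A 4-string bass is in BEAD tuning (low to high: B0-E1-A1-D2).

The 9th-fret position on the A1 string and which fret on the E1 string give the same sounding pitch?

14

Fret 9 on A1 is MIDI 33 + 9 = 42 (F#2). On the E1 string (open MIDI 28), that pitch is 42 − 28 = fret 14.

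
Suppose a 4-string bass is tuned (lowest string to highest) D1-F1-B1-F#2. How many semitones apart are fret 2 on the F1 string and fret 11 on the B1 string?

15 semitones

F1 at fret 2 → G1 (MIDI 31); B1 at fret 11 → A#2 (MIDI 46).
31 − 46 = -15, so the two pitches are 15 semitones apart, with A#2 the higher.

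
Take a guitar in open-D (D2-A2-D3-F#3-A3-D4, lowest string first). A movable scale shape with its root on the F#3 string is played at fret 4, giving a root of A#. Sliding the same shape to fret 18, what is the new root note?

C

Moving from fret 4 to fret 18 shifts the root by 14 semitones.
A# up 14 semitones is C.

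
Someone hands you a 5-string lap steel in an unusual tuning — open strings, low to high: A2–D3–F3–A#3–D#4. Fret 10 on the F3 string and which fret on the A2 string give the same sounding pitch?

18

F3 at fret 10 is F3 + 10 semitones = D#4.
The open A2 string is 8 semitones below the open F3, so the same pitch on the A2 string lies at fret 10 + 8 = 18.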